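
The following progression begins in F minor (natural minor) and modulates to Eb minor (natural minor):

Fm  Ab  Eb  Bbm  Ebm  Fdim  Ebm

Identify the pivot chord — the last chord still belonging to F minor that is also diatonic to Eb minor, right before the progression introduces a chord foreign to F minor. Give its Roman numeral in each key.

Bbm — iv in F minor, v in Eb minor

Chords diatonic to F minor: Fm, Gdim, Ab, Bbm, Cm, Db, Eb.
Reading the progression, the first chord not in that set is Ebm, so the modulation leaves F minor there.
The chord immediately before Ebm is Bbm, which is diatonic to both keys: iv in F minor and v in Eb minor.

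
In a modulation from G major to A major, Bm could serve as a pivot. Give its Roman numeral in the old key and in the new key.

iii in G major; ii in A major

The scale of G major is G A B C D E F#; B is degree 3, and the triad built there (B-D-F#) is minor, so it is iii.
The scale of A major is A B C# D E F# G#; B is degree 2, and the triad built there (B-D-F#) is minor, so it is ii.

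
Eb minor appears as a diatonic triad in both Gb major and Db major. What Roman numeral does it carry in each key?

The scale of Gb major is Gb Ab Bb Cb Db Eb F; Eb is degree 6, and the triad built there (Eb-Gb-Bb) is minor, so it is vi.
The scale of Db major is Db Eb F Gb Ab Bb C; Eb is degree 2, and the triad built there (Eb-Gb-Bb) is minor, so it is ii.

vi in Gb major; ii in Db major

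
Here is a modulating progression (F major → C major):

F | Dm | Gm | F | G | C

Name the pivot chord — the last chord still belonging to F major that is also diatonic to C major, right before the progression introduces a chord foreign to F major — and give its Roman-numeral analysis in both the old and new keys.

Chords diatonic to F major: F, Gm, Am, Bb, C, Dm, Edim.
Reading the progression, the first chord not in that set is G, so the modulation leaves F major there.
The chord immediately before G is F, which is diatonic to both keys: I in F major and IV in C major.

F — I in F major, IV in C major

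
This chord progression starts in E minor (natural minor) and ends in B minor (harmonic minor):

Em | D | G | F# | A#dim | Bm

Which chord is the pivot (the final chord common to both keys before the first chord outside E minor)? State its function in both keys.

G — III in E minor, VI in B minor

Chords diatonic to E minor: Em, F#dim, G, Am, Bm, C, D.
Reading the progression, the first chord not in that set is F#, so the modulation leaves E minor there.
The chord immediately before F# is G, which is diatonic to both keys: III in E minor and VI in B minor.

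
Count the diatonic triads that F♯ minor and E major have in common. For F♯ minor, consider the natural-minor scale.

Diatonic triads of F♯ minor (natural minor): F♯m (i), G♯dim (ii°), A (III), Bm (iv), C♯m (v), D (VI), E (VII).
Diatonic triads of E major: E (I), F♯m (ii), G♯m (iii), A (IV), B (V), C♯m (vi), D♯dim (vii°).
Matching root and quality in both lists: F♯m, A, C♯m, E.
That gives 4 common triads.

4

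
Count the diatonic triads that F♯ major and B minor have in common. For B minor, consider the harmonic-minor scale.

Diatonic triads of F♯ major: F♯ major (I), G♯ minor (ii), A♯ minor (iii), B major (IV), C♯ major (V), D♯ minor (vi), E♯ diminished (vii°).
Diatonic triads of B minor (harmonic minor): B minor (i), C♯ diminished (ii°), D augmented (III+), E minor (iv), F♯ major (V), G major (VI), A♯ diminished (vii°).
Matching root and quality in both lists: F♯ major.
That gives 1 common triad.

1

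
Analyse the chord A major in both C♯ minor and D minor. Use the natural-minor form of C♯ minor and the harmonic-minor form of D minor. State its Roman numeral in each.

VI in C♯ minor; V in D minor

The scale of C♯ minor (natural minor) is C♯ D♯ E F♯ G♯ A B; A is degree 6, and the triad built there (A-C♯-E) is major, so it is VI.
The scale of D minor (harmonic minor) is D E F G A B♭ C♯; A is degree 5, and the triad built there (A-C♯-E) is major, so it is V.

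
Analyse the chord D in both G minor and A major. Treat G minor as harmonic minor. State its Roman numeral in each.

The scale of G minor (harmonic minor) is G A Bb C D Eb F#; D is degree 5, and the triad built there (D-F#-A) is major, so it is V.
The scale of A major is A B C# D E F# G#; D is degree 4, and the triad built there (D-F#-A) is major, so it is IV.

V in G minor; IV in A major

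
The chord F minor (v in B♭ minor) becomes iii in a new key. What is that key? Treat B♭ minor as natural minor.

D♭ major

The numeral iii denotes a minor triad on scale degree 3. With F on degree 3, the tonic of the new key is D♭.
Degree 3 carries a minor triad in major keys, so the destination is D♭ major.
Check: the diatonic triads of D♭ major are D♭ (I), E♭m (ii), Fm (iii), G♭ (IV), A♭ (V), B♭m (vi), Cdim (vii°) — F minor is indeed iii.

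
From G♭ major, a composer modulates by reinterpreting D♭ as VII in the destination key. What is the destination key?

The numeral VII denotes a major triad on scale degree 7. With D♭ on degree 7, the tonic of the new key is E♭.
Degree 7 carries a major triad in natural-minor keys, so the destination is E♭ minor.
Check: the diatonic triads of E♭ minor (natural minor) are E♭m (i), Fdim (ii°), G♭ (III), A♭m (iv), B♭m (v), C♭ (VI), D♭ (VII) — D♭ is indeed VII.

E♭ minor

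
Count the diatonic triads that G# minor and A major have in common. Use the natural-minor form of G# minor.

Diatonic triads of G# minor (natural minor): G# minor (i), A# diminished (ii°), B major (III), C# minor (iv), D# minor (v), E major (VI), F# major (VII).
Diatonic triads of A major: A major (I), B minor (ii), C# minor (iii), D major (IV), E major (V), F# minor (vi), G# diminished (vii°).
Matching root and quality in both lists: C# minor, E major.
That gives 2 common triads.

2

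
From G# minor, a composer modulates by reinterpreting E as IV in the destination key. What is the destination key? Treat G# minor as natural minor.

The numeral IV denotes a major triad on scale degree 4. With E on degree 4, the tonic of the new key is B.
Degree 4 carries a major triad in major keys, so the destination is B major.
Check: the diatonic triads of B major are B (I), C#m (ii), D#m (iii), E (IV), F# (V), G#m (vi), A#dim (vii°) — E is indeed IV.

B major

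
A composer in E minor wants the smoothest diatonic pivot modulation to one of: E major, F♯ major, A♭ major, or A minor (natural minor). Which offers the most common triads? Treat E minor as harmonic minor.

Triads of E minor (harmonic minor): E minor (i), F♯ diminished (ii°), G augmented (III+), A minor (iv), B major (V), C major (VI), D♯ diminished (vii°).
E major shares 2: B, D♯dim.
F♯ major shares 1: B.
A♭ major shares 0: none.
A minor (natural minor) shares 3: Em, Am, C.
The most common triads (3) are shared with A minor.

A minor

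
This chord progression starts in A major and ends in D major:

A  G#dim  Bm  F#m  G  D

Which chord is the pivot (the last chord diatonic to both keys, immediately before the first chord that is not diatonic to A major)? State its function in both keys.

F#m — vi in A major, iii in D major

Chords diatonic to A major: A, Bm, C#m, D, E, F#m, G#dim.
Reading the progression, the first chord not in that set is G, so the modulation leaves A major there.
The chord immediately before G is F#m, which is diatonic to both keys: vi in A major and iii in D major.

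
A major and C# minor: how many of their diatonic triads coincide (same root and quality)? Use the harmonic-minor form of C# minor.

Diatonic triads of A major: A (I), Bm (ii), C#m (iii), D (IV), E (V), F#m (vi), G#dim (vii°).
Diatonic triads of C# minor (harmonic minor): C#m (i), D#dim (ii°), Eaug (III+), F#m (iv), G# (V), A (VI), B#dim (vii°).
Matching root and quality in both lists: A, C#m, F#m.
That gives 3 common triads.

3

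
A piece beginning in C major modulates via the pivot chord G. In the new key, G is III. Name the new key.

The numeral III denotes a major triad on scale degree 3. With G on degree 3, the tonic of the new key is E.
Degree 3 carries a major triad in natural-minor keys, so the destination is E minor.
Check: the diatonic triads of E minor (natural minor) are Em (i), F#dim (ii°), G (III), Am (iv), Bm (v), C (VI), D (VII) — G is indeed III.

E minor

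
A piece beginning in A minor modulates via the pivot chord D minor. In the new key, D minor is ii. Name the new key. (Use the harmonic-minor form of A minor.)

The numeral ii denotes a minor triad on scale degree 2. With D on degree 2, the tonic of the new key is C.
Degree 2 carries a minor triad in major keys, so the destination is C major.
Check: the diatonic triads of C major are C (I), Dm (ii), Em (iii), F (IV), G (V), Am (vi), Bdim (vii°) — D minor is indeed ii.

C major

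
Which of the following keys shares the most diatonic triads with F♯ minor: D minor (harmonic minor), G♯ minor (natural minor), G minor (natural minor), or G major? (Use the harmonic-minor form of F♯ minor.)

G major

Triads of F♯ minor (harmonic minor): F♯ minor (i), G♯ diminished (ii°), A augmented (III+), B minor (iv), C♯ major (V), D major (VI), E♯ diminished (vii°).
D minor (harmonic minor) shares 0: none.
G♯ minor (natural minor) shares 0: none.
G minor (natural minor) shares 0: none.
G major shares 2: Bm, D.
The most common triads (2) are shared with G major.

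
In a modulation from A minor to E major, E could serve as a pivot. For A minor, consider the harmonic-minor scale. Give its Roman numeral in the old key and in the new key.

The scale of A minor (harmonic minor) is A B C D E F G#; E is degree 5, and the triad built there (E-G#-B) is major, so it is V.
The scale of E major is E F# G# A B C# D#; E is degree 1, and the triad built there (E-G#-B) is major, so it is I.

V in A minor; I in E major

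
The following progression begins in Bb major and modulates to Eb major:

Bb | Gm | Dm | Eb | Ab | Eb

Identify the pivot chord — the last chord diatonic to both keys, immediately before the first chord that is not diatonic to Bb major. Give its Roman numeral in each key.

Eb — IV in Bb major, I in Eb major

Chords diatonic to Bb major: Bb, Cm, Dm, Eb, F, Gm, Adim.
Reading the progression, the first chord not in that set is Ab, so the modulation leaves Bb major there.
The chord immediately before Ab is Eb, which is diatonic to both keys: IV in Bb major and I in Eb major.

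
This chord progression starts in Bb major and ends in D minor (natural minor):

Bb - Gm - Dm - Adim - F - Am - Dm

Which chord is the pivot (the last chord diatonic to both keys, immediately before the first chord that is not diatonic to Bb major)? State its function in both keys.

Chords diatonic to Bb major: Bb, Cm, Dm, Eb, F, Gm, Adim.
Reading the progression, the first chord not in that set is Am, so the modulation leaves Bb major there.
The chord immediately before Am is F, which is diatonic to both keys: V in Bb major and III in D minor.

F — V in Bb major, III in D minor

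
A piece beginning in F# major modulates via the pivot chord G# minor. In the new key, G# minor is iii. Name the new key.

The numeral iii denotes a minor triad on scale degree 3. With G# on degree 3, the tonic of the new key is E.
Degree 3 carries a minor triad in major keys, so the destination is E major.
Check: the diatonic triads of E major are E (I), F#m (ii), G#m (iii), A (IV), B (V), C#m (vi), D#dim (vii°) — G# minor is indeed iii.

E major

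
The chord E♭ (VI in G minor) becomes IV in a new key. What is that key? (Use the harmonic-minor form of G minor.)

The numeral IV denotes a major triad on scale degree 4. With E♭ on degree 4, the tonic of the new key is B♭.
Degree 4 carries a major triad in major keys, so the destination is B♭ major.
Check: the diatonic triads of B♭ major are B♭ (I), Cm (ii), Dm (iii), E♭ (IV), F (V), Gm (vi), Adim (vii°) — E♭ is indeed IV.

B♭ major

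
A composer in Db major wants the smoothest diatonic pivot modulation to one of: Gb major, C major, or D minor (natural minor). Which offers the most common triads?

Triads of Db major: Db (I), Ebm (ii), Fm (iii), Gb (IV), Ab (V), Bbm (vi), Cdim (vii°).
Gb major shares 4: Db, Ebm, Gb, Bbm.
C major shares 0: none.
D minor (natural minor) shares 0: none.
The most common triads (4) are shared with Gb major.

Gb major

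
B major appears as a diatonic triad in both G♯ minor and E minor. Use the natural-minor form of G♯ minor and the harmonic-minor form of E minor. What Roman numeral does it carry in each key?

III in G♯ minor; V in E minor

The scale of G♯ minor (natural minor) is G♯ A♯ B C♯ D♯ E F♯; B is degree 3, and the triad built there (B-D♯-F♯) is major, so it is III.
The scale of E minor (harmonic minor) is E F♯ G A B C D♯; B is degree 5, and the triad built there (B-D♯-F♯) is major, so it is V.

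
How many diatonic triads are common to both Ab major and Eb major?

4

Diatonic triads of Ab major: Ab (I), Bbm (ii), Cm (iii), Db (IV), Eb (V), Fm (vi), Gdim (vii°).
Diatonic triads of Eb major: Eb (I), Fm (ii), Gm (iii), Ab (IV), Bb (V), Cm (vi), Ddim (vii°).
Matching root and quality in both lists: Ab, Cm, Eb, Fm.
That gives 4 common triads.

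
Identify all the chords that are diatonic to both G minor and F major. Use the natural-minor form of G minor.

Gm, Bb, Dm, F

Triads in G minor (natural minor): G minor (i), A diminished (ii°), Bb major (III), C minor (iv), D minor (v), Eb major (VI), F major (VII).
Triads in F major: F major (I), G minor (ii), A minor (iii), Bb major (IV), C major (V), D minor (vi), E diminished (vii°).
Shared triads with their functions: G minor (i in G minor, ii in F major); Bb major (III in G minor, IV in F major); D minor (v in G minor, vi in F major); F major (VII in G minor, I in F major).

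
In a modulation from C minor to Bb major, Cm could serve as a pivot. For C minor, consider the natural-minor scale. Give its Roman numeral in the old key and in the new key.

i in C minor; ii in Bb major

The scale of C minor (natural minor) is C D Eb F G Ab Bb; C is degree 1, and the triad built there (C-Eb-G) is minor, so it is i.
The scale of Bb major is Bb C D Eb F G A; C is degree 2, and the triad built there (C-Eb-G) is minor, so it is ii.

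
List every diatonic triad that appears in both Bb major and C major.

Dm, F

Triads in Bb major: Bb major (I), C minor (ii), D minor (iii), Eb major (IV), F major (V), G minor (vi), A diminished (vii°).
Triads in C major: C major (I), D minor (ii), E minor (iii), F major (IV), G major (V), A minor (vi), B diminished (vii°).
Shared triads with their functions: D minor (iii in Bb major, ii in C major); F major (V in Bb major, IV in C major).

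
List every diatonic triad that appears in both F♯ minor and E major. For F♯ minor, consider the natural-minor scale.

Triads in F♯ minor (natural minor): F♯m (i), G♯dim (ii°), A (III), Bm (iv), C♯m (v), D (VI), E (VII).
Triads in E major: E (I), F♯m (ii), G♯m (iii), A (IV), B (V), C♯m (vi), D♯dim (vii°).
Shared triads with their functions: F♯m (i in F♯ minor, ii in E major); A (III in F♯ minor, IV in E major); C♯m (v in F♯ minor, vi in E major); E (VII in F♯ minor, I in E major).

F♯m, A, C♯m, E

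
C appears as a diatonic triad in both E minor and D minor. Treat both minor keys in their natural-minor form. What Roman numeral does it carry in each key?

VI in E minor; VII in D minor

The scale of E minor (natural minor) is E F♯ G A B C D; C is degree 6, and the triad built there (C-E-G) is major, so it is VI.
The scale of D minor (natural minor) is D E F G A B♭ C; C is degree 7, and the triad built there (C-E-G) is major, so it is VII.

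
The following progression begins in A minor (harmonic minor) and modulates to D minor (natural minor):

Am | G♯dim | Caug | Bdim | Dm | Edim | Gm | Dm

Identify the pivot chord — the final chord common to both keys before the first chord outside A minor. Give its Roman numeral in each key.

Chords diatonic to A minor: Am, Bdim, Caug, Dm, E, F, G♯dim.
Reading the progression, the first chord not in that set is Edim, so the modulation leaves A minor there.
The chord immediately before Edim is Dm, which is diatonic to both keys: iv in A minor and i in D minor.

Dm — iv in A minor, i in D minor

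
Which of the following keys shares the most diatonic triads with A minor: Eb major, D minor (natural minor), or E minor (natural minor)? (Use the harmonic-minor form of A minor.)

D minor

Triads of A minor (harmonic minor): Am (i), Bdim (ii°), Caug (III+), Dm (iv), E (V), F (VI), G#dim (vii°).
Eb major shares 0: none.
D minor (natural minor) shares 3: Am, Dm, F.
E minor (natural minor) shares 1: Am.
The most common triads (3) are shared with D minor.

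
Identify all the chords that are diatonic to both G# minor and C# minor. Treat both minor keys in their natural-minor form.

Triads in G# minor (natural minor): G# minor (i), A# diminished (ii°), B major (III), C# minor (iv), D# minor (v), E major (VI), F# major (VII).
Triads in C# minor (natural minor): C# minor (i), D# diminished (ii°), E major (III), F# minor (iv), G# minor (v), A major (VI), B major (VII).
Shared triads with their functions: G# minor (i in G# minor, v in C# minor); B major (III in G# minor, VII in C# minor); C# minor (iv in G# minor, i in C# minor); E major (VI in G# minor, III in C# minor).

G#m, B, C#m, E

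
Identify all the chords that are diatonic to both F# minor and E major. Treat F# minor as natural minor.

Triads in F# minor (natural minor): F# minor (i), G# diminished (ii°), A major (III), B minor (iv), C# minor (v), D major (VI), E major (VII).
Triads in E major: E major (I), F# minor (ii), G# minor (iii), A major (IV), B major (V), C# minor (vi), D# diminished (vii°).
Shared triads with their functions: F# minor (i in F# minor, ii in E major); A major (III in F# minor, IV in E major); C# minor (v in F# minor, vi in E major); E major (VII in F# minor, I in E major).

F#m, A, C#m, E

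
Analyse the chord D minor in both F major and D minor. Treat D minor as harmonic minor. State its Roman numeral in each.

vi in F major; i in D minor

The scale of F major is F G A Bb C D E; D is degree 6, and the triad built there (D-F-A) is minor, so it is vi.
The scale of D minor (harmonic minor) is D E F G A Bb C#; D is degree 1, and the triad built there (D-F-A) is minor, so it is i.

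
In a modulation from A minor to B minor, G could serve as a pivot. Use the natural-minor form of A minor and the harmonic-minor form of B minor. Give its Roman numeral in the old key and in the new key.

The scale of A minor (natural minor) is A B C D E F G; G is degree 7, and the triad built there (G-B-D) is major, so it is VII.
The scale of B minor (harmonic minor) is B C♯ D E F♯ G A♯; G is degree 6, and the triad built there (G-B-D) is major, so it is VI.

VII in A minor; VI in B minor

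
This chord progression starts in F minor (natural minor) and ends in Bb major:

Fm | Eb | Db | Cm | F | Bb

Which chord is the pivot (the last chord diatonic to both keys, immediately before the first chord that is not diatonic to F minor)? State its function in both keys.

Chords diatonic to F minor: Fm, Gdim, Ab, Bbm, Cm, Db, Eb.
Reading the progression, the first chord not in that set is F, so the modulation leaves F minor there.
The chord immediately before F is Cm, which is diatonic to both keys: v in F minor and ii in Bb major.

Cm — v in F minor, ii in Bb major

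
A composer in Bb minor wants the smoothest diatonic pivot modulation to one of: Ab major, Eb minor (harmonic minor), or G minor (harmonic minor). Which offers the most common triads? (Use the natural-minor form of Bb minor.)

Ab major

Triads of Bb minor (natural minor): Bb minor (i), C diminished (ii°), Db major (III), Eb minor (iv), F minor (v), Gb major (VI), Ab major (VII).
Ab major shares 4: Bbm, Db, Fm, Ab.
Eb minor (harmonic minor) shares 1: Ebm.
G minor (harmonic minor) shares 0: none.
The most common triads (4) are shared with Ab major.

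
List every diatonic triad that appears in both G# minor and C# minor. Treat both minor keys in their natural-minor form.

Triads in G# minor (natural minor): G#m (i), A#dim (ii°), B (III), C#m (iv), D#m (v), E (VI), F# (VII).
Triads in C# minor (natural minor): C#m (i), D#dim (ii°), E (III), F#m (iv), G#m (v), A (VI), B (VII).
Shared triads with their functions: G#m (i in G# minor, v in C# minor); B (III in G# minor, VII in C# minor); C#m (iv in G# minor, i in C# minor); E (VI in G# minor, III in C# minor).

G#m, B, C#m, E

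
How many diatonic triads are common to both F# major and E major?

2

Diatonic triads of F# major: F# (I), G#m (ii), A#m (iii), B (IV), C# (V), D#m (vi), E#dim (vii°).
Diatonic triads of E major: E (I), F#m (ii), G#m (iii), A (IV), B (V), C#m (vi), D#dim (vii°).
Matching root and quality in both lists: G#m, B.
That gives 2 common triads.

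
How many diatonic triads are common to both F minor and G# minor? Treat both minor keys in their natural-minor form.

0

Diatonic triads of F minor (natural minor): Fm (i), Gdim (ii°), Ab (III), Bbm (iv), Cm (v), Db (VI), Eb (VII).
Diatonic triads of G# minor (natural minor): G#m (i), A#dim (ii°), B (III), C#m (iv), D#m (v), E (VI), F# (VII).
No triad has the same root and quality in both keys.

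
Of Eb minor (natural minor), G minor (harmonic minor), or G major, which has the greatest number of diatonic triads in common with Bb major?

Triads of Bb major: Bb (I), Cm (ii), Dm (iii), Eb (IV), F (V), Gm (vi), Adim (vii°).
Eb minor (natural minor) shares 0: none.
G minor (harmonic minor) shares 4: Cm, Eb, Gm, Adim.
G major shares 0: none.
The most common triads (4) are shared with G minor.

G minor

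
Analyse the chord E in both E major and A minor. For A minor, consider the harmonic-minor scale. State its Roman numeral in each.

I in E major; V in A minor

The scale of E major is E F# G# A B C# D#; E is degree 1, and the triad built there (E-G#-B) is major, so it is I.
The scale of A minor (harmonic minor) is A B C D E F G#; E is degree 5, and the triad built there (E-G#-B) is major, so it is V.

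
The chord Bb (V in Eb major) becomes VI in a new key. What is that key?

D minor

The numeral VI denotes a major triad on scale degree 6. With Bb on degree 6, the tonic of the new key is D.
Degree 6 carries a major triad in minor keys, so the destination is D minor.
Check: the diatonic triads of D minor (natural minor) are Dm (i), Edim (ii°), F (III), Gm (iv), Am (v), Bb (VI), C (VII) — Bb is indeed VI.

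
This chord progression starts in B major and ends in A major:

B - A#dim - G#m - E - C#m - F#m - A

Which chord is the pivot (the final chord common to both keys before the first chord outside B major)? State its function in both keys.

C#m — ii in B major, iii in A major

Chords diatonic to B major: B, C#m, D#m, E, F#, G#m, A#dim.
Reading the progression, the first chord not in that set is F#m, so the modulation leaves B major there.
The chord immediately before F#m is C#m, which is diatonic to both keys: ii in B major and iii in A major.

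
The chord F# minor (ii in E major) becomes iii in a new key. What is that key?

D major

The numeral iii denotes a minor triad on scale degree 3. With F# on degree 3, the tonic of the new key is D.
Degree 3 carries a minor triad in major keys, so the destination is D major.
Check: the diatonic triads of D major are D (I), Em (ii), F#m (iii), G (IV), A (V), Bm (vi), C#dim (vii°) — F# minor is indeed iii.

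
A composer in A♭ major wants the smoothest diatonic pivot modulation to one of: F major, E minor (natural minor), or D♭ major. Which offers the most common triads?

Triads of A♭ major: A♭ major (I), B♭ minor (ii), C minor (iii), D♭ major (IV), E♭ major (V), F minor (vi), G diminished (vii°).
F major shares 0: none.
E minor (natural minor) shares 0: none.
D♭ major shares 4: A♭, B♭m, D♭, Fm.
The most common triads (4) are shared with D♭ major.

D♭ major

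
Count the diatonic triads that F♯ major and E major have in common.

Diatonic triads of F♯ major: F♯ (I), G♯m (ii), A♯m (iii), B (IV), C♯ (V), D♯m (vi), E♯dim (vii°).
Diatonic triads of E major: E (I), F♯m (ii), G♯m (iii), A (IV), B (V), C♯m (vi), D♯dim (vii°).
Matching root and quality in both lists: G♯m, B.
That gives 2 common triads.

2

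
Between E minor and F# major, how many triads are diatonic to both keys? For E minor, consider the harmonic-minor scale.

Diatonic triads of E minor (harmonic minor): E minor (i), F# diminished (ii°), G augmented (III+), A minor (iv), B major (V), C major (VI), D# diminished (vii°).
Diatonic triads of F# major: F# major (I), G# minor (ii), A# minor (iii), B major (IV), C# major (V), D# minor (vi), E# diminished (vii°).
Matching root and quality in both lists: B major.
That gives 1 common triad.

1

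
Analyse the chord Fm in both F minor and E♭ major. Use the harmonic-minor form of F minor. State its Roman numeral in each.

i in F minor; ii in E♭ major

The scale of F minor (harmonic minor) is F G A♭ B♭ C D♭ E; F is degree 1, and the triad built there (F-A♭-C) is minor, so it is i.
The scale of E♭ major is E♭ F G A♭ B♭ C D; F is degree 2, and the triad built there (F-A♭-C) is minor, so it is ii.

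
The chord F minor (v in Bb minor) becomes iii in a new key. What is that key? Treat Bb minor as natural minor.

Db major

The numeral iii denotes a minor triad on scale degree 3. With F on degree 3, the tonic of the new key is Db.
Degree 3 carries a minor triad in major keys, so the destination is Db major.
Check: the diatonic triads of Db major are Db (I), Ebm (ii), Fm (iii), Gb (IV), Ab (V), Bbm (vi), Cdim (vii°) — F minor is indeed iii.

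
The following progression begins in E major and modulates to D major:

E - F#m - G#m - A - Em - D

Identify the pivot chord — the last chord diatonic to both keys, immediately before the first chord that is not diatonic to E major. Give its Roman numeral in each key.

Chords diatonic to E major: E, F#m, G#m, A, B, C#m, D#dim.
Reading the progression, the first chord not in that set is Em, so the modulation leaves E major there.
The chord immediately before Em is A, which is diatonic to both keys: IV in E major and V in D major.

A — IV in E major, V in D major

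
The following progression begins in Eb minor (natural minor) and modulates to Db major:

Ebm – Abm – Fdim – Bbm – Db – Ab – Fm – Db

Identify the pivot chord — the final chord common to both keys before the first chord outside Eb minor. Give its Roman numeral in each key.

Chords diatonic to Eb minor: Ebm, Fdim, Gb, Abm, Bbm, Cb, Db.
Reading the progression, the first chord not in that set is Ab, so the modulation leaves Eb minor there.
The chord immediately before Ab is Db, which is diatonic to both keys: VII in Eb minor and I in Db major.

Db — VII in Eb minor, I in Db major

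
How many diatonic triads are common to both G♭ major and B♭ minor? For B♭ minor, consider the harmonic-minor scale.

3

Diatonic triads of G♭ major: G♭ (I), A♭m (ii), B♭m (iii), C♭ (IV), D♭ (V), E♭m (vi), Fdim (vii°).
Diatonic triads of B♭ minor (harmonic minor): B♭m (i), Cdim (ii°), D♭aug (III+), E♭m (iv), F (V), G♭ (VI), Adim (vii°).
Matching root and quality in both lists: G♭, B♭m, E♭m.
That gives 3 common triads.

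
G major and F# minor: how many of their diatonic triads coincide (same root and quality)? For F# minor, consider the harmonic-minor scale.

Diatonic triads of G major: G major (I), A minor (ii), B minor (iii), C major (IV), D major (V), E minor (vi), F# diminished (vii°).
Diatonic triads of F# minor (harmonic minor): F# minor (i), G# diminished (ii°), A augmented (III+), B minor (iv), C# major (V), D major (VI), E# diminished (vii°).
Matching root and quality in both lists: B minor, D major.
That gives 2 common triads.

2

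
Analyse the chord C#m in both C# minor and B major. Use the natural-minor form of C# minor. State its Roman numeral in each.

The scale of C# minor (natural minor) is C# D# E F# G# A B; C# is degree 1, and the triad built there (C#-E-G#) is minor, so it is i.
The scale of B major is B C# D# E F# G# A#; C# is degree 2, and the triad built there (C#-E-G#) is minor, so it is ii.

i in C# minor; ii in B major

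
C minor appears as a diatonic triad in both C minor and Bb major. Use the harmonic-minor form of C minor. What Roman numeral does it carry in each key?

The scale of C minor (harmonic minor) is C D Eb F G Ab B; C is degree 1, and the triad built there (C-Eb-G) is minor, so it is i.
The scale of Bb major is Bb C D Eb F G A; C is degree 2, and the triad built there (C-Eb-G) is minor, so it is ii.

i in C minor; ii in Bb major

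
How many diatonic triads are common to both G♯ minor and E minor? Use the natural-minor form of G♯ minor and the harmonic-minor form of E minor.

1

Diatonic triads of G♯ minor (natural minor): G♯m (i), A♯dim (ii°), B (III), C♯m (iv), D♯m (v), E (VI), F♯ (VII).
Diatonic triads of E minor (harmonic minor): Em (i), F♯dim (ii°), Gaug (III+), Am (iv), B (V), C (VI), D♯dim (vii°).
Matching root and quality in both lists: B.
That gives 1 common triad.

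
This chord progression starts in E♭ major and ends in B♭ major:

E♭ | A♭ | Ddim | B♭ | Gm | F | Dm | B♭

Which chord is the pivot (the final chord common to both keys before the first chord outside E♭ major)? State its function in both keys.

Gm — iii in E♭ major, vi in B♭ major

Chords diatonic to E♭ major: E♭, Fm, Gm, A♭, B♭, Cm, Ddim.
Reading the progression, the first chord not in that set is F, so the modulation leaves E♭ major there.
The chord immediately before F is Gm, which is diatonic to both keys: iii in E♭ major and vi in B♭ major.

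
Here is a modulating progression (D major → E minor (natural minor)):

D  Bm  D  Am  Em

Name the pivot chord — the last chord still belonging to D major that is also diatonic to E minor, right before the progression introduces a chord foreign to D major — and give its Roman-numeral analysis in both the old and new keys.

D — I in D major, VII in E minor

Chords diatonic to D major: D, Em, F#m, G, A, Bm, C#dim.
Reading the progression, the first chord not in that set is Am, so the modulation leaves D major there.
The chord immediately before Am is D, which is diatonic to both keys: I in D major and VII in E minor.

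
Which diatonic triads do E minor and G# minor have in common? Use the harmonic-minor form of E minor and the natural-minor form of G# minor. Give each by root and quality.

Triads in E minor (harmonic minor): Em (i), F#dim (ii°), Gaug (III+), Am (iv), B (V), C (VI), D#dim (vii°).
Triads in G# minor (natural minor): G#m (i), A#dim (ii°), B (III), C#m (iv), D#m (v), E (VI), F# (VII).
Shared triads with their functions: B (V in E minor, III in G# minor).

B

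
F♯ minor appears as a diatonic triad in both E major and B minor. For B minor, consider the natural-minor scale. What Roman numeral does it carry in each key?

ii in E major; v in B minor

The scale of E major is E F♯ G♯ A B C♯ D♯; F♯ is degree 2, and the triad built there (F♯-A-C♯) is minor, so it is ii.
The scale of B minor (natural minor) is B C♯ D E F♯ G A; F♯ is degree 5, and the triad built there (F♯-A-C♯) is minor, so it is v.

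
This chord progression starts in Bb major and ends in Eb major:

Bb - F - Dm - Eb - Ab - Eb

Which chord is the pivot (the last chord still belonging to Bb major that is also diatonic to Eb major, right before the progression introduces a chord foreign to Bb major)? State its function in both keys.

Eb — IV in Bb major, I in Eb major

Chords diatonic to Bb major: Bb, Cm, Dm, Eb, F, Gm, Adim.
Reading the progression, the first chord not in that set is Ab, so the modulation leaves Bb major there.
The chord immediately before Ab is Eb, which is diatonic to both keys: IV in Bb major and I in Eb major.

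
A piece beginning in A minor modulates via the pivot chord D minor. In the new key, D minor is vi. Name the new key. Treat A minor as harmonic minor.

The numeral vi denotes a minor triad on scale degree 6. With D on degree 6, the tonic of the new key is F.
Degree 6 carries a minor triad in major keys, so the destination is F major.
Check: the diatonic triads of F major are F (I), Gm (ii), Am (iii), B♭ (IV), C (V), Dm (vi), Edim (vii°) — D minor is indeed vi.

F major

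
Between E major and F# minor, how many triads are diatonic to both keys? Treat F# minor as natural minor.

Diatonic triads of E major: E (I), F#m (ii), G#m (iii), A (IV), B (V), C#m (vi), D#dim (vii°).
Diatonic triads of F# minor (natural minor): F#m (i), G#dim (ii°), A (III), Bm (iv), C#m (v), D (VI), E (VII).
Matching root and quality in both lists: E, F#m, A, C#m.
That gives 4 common triads.

4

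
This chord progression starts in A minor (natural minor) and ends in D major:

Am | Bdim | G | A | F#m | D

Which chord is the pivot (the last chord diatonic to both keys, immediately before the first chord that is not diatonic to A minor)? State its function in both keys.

G — VII in A minor, IV in D major

Chords diatonic to A minor: Am, Bdim, C, Dm, Em, F, G.
Reading the progression, the first chord not in that set is A, so the modulation leaves A minor there.
The chord immediately before A is G, which is diatonic to both keys: VII in A minor and IV in D major.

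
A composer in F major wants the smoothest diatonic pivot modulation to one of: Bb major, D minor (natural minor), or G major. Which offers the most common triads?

D minor

Triads of F major: F (I), Gm (ii), Am (iii), Bb (IV), C (V), Dm (vi), Edim (vii°).
Bb major shares 4: F, Gm, Bb, Dm.
D minor (natural minor) shares 7: F, Gm, Am, Bb, C, Dm, Edim.
G major shares 2: Am, C.
The most common triads (7) are shared with D minor.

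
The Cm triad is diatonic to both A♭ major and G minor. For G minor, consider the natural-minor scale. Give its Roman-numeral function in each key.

The scale of A♭ major is A♭ B♭ C D♭ E♭ F G; C is degree 3, and the triad built there (C-E♭-G) is minor, so it is iii.
The scale of G minor (natural minor) is G A B♭ C D E♭ F; C is degree 4, and the triad built there (C-E♭-G) is minor, so it is iv.

iii in A♭ major; iv in G minor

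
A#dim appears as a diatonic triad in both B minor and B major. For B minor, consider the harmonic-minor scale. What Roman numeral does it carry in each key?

vii° in B minor; vii° in B major

The scale of B minor (harmonic minor) is B C# D E F# G A#; A# is degree 7, and the triad built there (A#-C#-E) is diminished, so it is vii°.
The scale of B major is B C# D# E F# G# A#; A# is degree 7, and the triad built there (A#-C#-E) is diminished, so it is vii°.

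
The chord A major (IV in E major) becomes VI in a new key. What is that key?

The numeral VI denotes a major triad on scale degree 6. With A on degree 6, the tonic of the new key is C#.
Degree 6 carries a major triad in minor keys, so the destination is C# minor.
Check: the diatonic triads of C# minor (natural minor) are C#m (i), D#dim (ii°), E (III), F#m (iv), G#m (v), A (VI), B (VII) — A major is indeed VI.

C# minor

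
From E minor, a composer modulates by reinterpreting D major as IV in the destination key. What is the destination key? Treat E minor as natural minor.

A major

The numeral IV denotes a major triad on scale degree 4. With D on degree 4, the tonic of the new key is A.
Degree 4 carries a major triad in major keys, so the destination is A major.
Check: the diatonic triads of A major are A (I), Bm (ii), C#m (iii), D (IV), E (V), F#m (vi), G#dim (vii°) — D major is indeed IV.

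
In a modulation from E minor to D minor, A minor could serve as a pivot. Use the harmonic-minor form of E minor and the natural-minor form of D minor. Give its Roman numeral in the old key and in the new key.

iv in E minor; v in D minor

The scale of E minor (harmonic minor) is E F# G A B C D#; A is degree 4, and the triad built there (A-C-E) is minor, so it is iv.
The scale of D minor (natural minor) is D E F G A Bb C; A is degree 5, and the triad built there (A-C-E) is minor, so it is v.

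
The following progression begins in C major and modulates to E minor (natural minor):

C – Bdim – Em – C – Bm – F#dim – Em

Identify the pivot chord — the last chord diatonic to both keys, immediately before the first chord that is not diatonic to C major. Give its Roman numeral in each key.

Chords diatonic to C major: C, Dm, Em, F, G, Am, Bdim.
Reading the progression, the first chord not in that set is Bm, so the modulation leaves C major there.
The chord immediately before Bm is C, which is diatonic to both keys: I in C major and VI in E minor.

C — I in C major, VI in E minor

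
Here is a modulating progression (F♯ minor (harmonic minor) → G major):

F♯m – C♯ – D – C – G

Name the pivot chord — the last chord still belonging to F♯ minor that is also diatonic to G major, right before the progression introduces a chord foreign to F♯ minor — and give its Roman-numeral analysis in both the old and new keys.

Chords diatonic to F♯ minor: F♯m, G♯dim, Aaug, Bm, C♯, D, E♯dim.
Reading the progression, the first chord not in that set is C, so the modulation leaves F♯ minor there.
The chord immediately before C is D, which is diatonic to both keys: VI in F♯ minor and V in G major.

D — VI in F♯ minor, V in G major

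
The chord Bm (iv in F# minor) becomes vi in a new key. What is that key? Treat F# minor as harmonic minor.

D major

The numeral vi denotes a minor triad on scale degree 6. With B on degree 6, the tonic of the new key is D.
Degree 6 carries a minor triad in major keys, so the destination is D major.
Check: the diatonic triads of D major are D (I), Em (ii), F#m (iii), G (IV), A (V), Bm (vi), C#dim (vii°) — Bm is indeed vi.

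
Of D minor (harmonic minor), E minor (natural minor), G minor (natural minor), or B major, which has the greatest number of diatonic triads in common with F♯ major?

B major

Triads of F♯ major: F♯ (I), G♯m (ii), A♯m (iii), B (IV), C♯ (V), D♯m (vi), E♯dim (vii°).
D minor (harmonic minor) shares 0: none.
E minor (natural minor) shares 0: none.
G minor (natural minor) shares 0: none.
B major shares 4: F♯, G♯m, B, D♯m.
The most common triads (4) are shared with B major.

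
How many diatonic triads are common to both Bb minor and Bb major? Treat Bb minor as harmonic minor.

2

Diatonic triads of Bb minor (harmonic minor): Bbm (i), Cdim (ii°), Dbaug (III+), Ebm (iv), F (V), Gb (VI), Adim (vii°).
Diatonic triads of Bb major: Bb (I), Cm (ii), Dm (iii), Eb (IV), F (V), Gm (vi), Adim (vii°).
Matching root and quality in both lists: F, Adim.
That gives 2 common triads.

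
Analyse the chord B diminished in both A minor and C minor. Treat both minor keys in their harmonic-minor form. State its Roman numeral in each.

ii° in A minor; vii° in C minor

The scale of A minor (harmonic minor) is A B C D E F G#; B is degree 2, and the triad built there (B-D-F) is diminished, so it is ii°.
The scale of C minor (harmonic minor) is C D Eb F G Ab B; B is degree 7, and the triad built there (B-D-F) is diminished, so it is vii°.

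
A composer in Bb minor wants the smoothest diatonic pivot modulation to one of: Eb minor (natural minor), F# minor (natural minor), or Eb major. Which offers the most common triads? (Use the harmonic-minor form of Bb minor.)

Triads of Bb minor (harmonic minor): Bbm (i), Cdim (ii°), Dbaug (III+), Ebm (iv), F (V), Gb (VI), Adim (vii°).
Eb minor (natural minor) shares 3: Bbm, Ebm, Gb.
F# minor (natural minor) shares 0: none.
Eb major shares 0: none.
The most common triads (3) are shared with Eb minor.

Eb minor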